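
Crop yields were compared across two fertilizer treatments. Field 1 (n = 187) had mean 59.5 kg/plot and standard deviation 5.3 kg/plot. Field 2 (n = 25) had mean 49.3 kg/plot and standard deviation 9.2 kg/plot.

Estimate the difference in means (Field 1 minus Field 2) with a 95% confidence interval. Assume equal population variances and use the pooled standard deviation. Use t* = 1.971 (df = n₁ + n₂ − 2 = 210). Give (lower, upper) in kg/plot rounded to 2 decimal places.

(7.73, 12.67)

s_p = √[((n₁−1)s₁² + (n₂−1)s₂²)/(n₁+n₂−2)] = √[(186·5.3² + 24·9.2²)/210] = 5.8782.
SE = 5.8782·√(1/187 + 1/25) = 1.2518.
With t* = 1.971, margin = 1.971 × 1.2518 = 2.4673.
x̄₁ − x̄₂ = 59.5 − 49.3 = 10.2000; interval 10.2000 ± 2.4673 = (7.73, 12.67).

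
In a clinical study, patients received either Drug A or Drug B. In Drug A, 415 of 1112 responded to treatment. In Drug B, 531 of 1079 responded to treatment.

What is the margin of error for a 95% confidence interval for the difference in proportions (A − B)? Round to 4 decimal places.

First, p̂₁ = 415/1112 = 0.3732; p̂₂ = 531/1079 = 0.4921.
The two standard errors are √(0.3732×0.6268/1112) = 0.01450 and √(0.4921×0.5079/1079) = 0.01522.
Because the samples are independent, SE_diff = √(0.01450² + 0.01522²) = 0.02102.
Using z* = 1.960 for 95%, ME = 1.960 × 0.02102 = 0.04120.

0.0412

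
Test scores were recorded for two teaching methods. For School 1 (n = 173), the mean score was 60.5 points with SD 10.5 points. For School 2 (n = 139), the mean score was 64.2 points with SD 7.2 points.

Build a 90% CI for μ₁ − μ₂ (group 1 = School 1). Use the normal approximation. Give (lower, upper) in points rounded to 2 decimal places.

Standard errors of each mean: 10.5/√173 = 0.7983 and 7.2/√139 = 0.6107.
SE(x̄₁ − x̄₂) = √(0.7983² + 0.6107²) = 1.0051 for independent samples with unequal variances.
With z* = 1.645, the margin is 1.645 × 1.0051 = 1.6534.
x̄₁ − x̄₂ = 60.5 − 64.2 = -3.7000; the interval is -3.7000 ± 1.6534 = (-5.35, -2.05).

(-5.35, -2.05)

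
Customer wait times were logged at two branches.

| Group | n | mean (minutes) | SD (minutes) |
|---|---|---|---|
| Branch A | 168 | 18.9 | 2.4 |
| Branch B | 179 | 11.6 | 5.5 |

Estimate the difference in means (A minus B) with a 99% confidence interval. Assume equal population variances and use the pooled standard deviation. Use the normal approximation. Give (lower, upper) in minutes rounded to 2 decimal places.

Pooled variance s_p² = [167·2.4² + 178·5.5²] / (168+179−2) = 18.3954, so s_p = 4.2890.
SE_diff = s_p·√(1/n₁ + 1/n₂) = 4.2890·√(1/168 + 1/179) = 0.4607.
z* = 2.576; margin = 2.576 × 0.4607 = 1.1868.
Difference = 18.9 − 11.6 = 7.3000.
7.3000 ± 1.1868 → (6.11, 8.49).

(6.11, 8.49)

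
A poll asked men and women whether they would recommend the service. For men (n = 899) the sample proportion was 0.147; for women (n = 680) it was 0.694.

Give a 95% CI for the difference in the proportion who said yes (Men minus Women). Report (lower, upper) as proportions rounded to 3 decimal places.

(-0.589, -0.505)

SE₁ = √(p̂₁(1−p̂₁)/n₁) = √(0.1470·0.8530/899) = 0.01181; SE₂ = √(0.6940·0.3060/680) = 0.01767.
Independent samples: SE of the difference = √(SE₁² + SE₂²) = √(0.0001394761 + 0.0003122289) = 0.02125.
z* for 95% confidence is 1.960, so the margin of error is 1.960 × 0.02125 = 0.04165.
Point estimate p̂₁ − p̂₂ = 0.1470 − 0.6940 = -0.5470.
-0.5470 ± 0.04165 → (-0.589, -0.505).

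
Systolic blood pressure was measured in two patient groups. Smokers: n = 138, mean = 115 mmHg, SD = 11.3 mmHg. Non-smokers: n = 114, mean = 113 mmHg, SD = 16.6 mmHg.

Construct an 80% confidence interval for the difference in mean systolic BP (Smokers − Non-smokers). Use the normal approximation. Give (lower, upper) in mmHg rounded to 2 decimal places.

(-0.34, 4.34)

Per-group SEs: s₁/√n₁ = 11.3/√138 = 0.9619, s₂/√n₂ = 16.6/√114 = 1.5547.
Unpooled SE of the difference: √(0.92525161 + 2.41709209) = 1.8282.
Margin of error = z* · SE = 1.282 × 1.8282 = 2.3438.
x̄₁ − x̄₂ = 115 − 113 = 2.0000.
CI: 2.0000 ± 2.3438 = (-0.34, 4.34).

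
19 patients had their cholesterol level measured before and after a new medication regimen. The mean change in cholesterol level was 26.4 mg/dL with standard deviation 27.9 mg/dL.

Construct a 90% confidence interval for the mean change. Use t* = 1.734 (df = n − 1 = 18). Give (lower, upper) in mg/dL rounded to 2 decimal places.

Paired design: SE = s_d/√n = 27.9/√19 = 6.4007.
t* = 1.734; margin of error = 1.734 × 6.4007 = 11.0988.
26.4 ± 11.0988 → (15.30, 37.50).

(15.30, 37.50)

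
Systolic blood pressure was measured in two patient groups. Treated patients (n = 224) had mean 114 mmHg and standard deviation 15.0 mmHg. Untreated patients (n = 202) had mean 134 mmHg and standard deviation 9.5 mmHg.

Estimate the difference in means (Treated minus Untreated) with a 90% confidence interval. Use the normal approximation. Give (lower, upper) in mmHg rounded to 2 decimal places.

SE₁ = s₁/√n₁ = 15.0/√224 = 1.0022; SE₂ = 9.5/√202 = 0.6684.
Independent samples, unequal variances: SE_diff = √(SE₁² + SE₂²) = √(1.00440484 + 0.44675856) = 1.2046.
z* = 1.645, so margin of error = 1.645 × 1.2046 = 1.9816.
Difference in means = 114 − 134 = -20.0000.
-20.0000 ± 1.9816 → (-21.98, -18.02).

(-21.98, -18.02)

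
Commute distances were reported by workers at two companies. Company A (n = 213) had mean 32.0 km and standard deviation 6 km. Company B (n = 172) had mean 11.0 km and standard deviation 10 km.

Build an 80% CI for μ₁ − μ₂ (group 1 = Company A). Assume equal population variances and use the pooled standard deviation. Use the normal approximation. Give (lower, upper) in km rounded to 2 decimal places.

s_p = √[((n₁−1)s₁² + (n₂−1)s₂²)/(n₁+n₂−2)] = √[(212·6² + 171·10²)/383] = 8.0358.
SE = 8.0358·√(1/213 + 1/172) = 0.8238.
With z* = 1.282, margin = 1.282 × 0.8238 = 1.0561.
x̄₁ − x̄₂ = 32.0 − 11.0 = 21.0000; interval 21.0000 ± 1.0561 = (19.94, 22.06).

(19.94, 22.06)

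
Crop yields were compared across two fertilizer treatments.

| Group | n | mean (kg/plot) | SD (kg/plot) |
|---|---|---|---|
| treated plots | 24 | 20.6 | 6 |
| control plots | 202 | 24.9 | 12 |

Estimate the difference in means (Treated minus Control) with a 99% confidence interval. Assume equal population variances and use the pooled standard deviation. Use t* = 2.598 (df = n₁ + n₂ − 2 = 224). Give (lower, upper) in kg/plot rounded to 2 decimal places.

(-10.77, 2.17)

Pooled variance s_p² = [23·6² + 201·12²] / (24+202−2) = 132.9107, so s_p = 11.5287.
SE_diff = s_p·√(1/n₁ + 1/n₂) = 11.5287·√(1/24 + 1/202) = 2.4892.
t* = 2.598; margin = 2.598 × 2.4892 = 6.4669.
Difference = 20.6 − 24.9 = -4.3000.
-4.3000 ± 6.4669 → (-10.77, 2.17).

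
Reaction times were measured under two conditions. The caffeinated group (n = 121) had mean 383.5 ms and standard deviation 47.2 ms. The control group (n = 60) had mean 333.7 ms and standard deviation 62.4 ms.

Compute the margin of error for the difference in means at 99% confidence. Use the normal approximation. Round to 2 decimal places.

SE₁ = s₁/√n₁ = 47.2/√121 = 4.2909; SE₂ = 62.4/√60 = 8.0558.
Independent samples, unequal variances: SE_diff = √(SE₁² + SE₂²) = √(18.41182281 + 64.89591364) = 9.1273.
z* = 2.576, so margin of error = 2.576 × 9.1273 = 23.5119.

23.51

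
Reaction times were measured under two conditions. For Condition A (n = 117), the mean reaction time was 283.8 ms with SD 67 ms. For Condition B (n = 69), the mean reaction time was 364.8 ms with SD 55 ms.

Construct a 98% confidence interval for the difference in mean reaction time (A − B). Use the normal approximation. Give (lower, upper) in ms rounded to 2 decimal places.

(-102.09, -59.91)

Standard errors of each mean: 67/√117 = 6.1942 and 55/√69 = 6.6212.
SE(x̄₁ − x̄₂) = √(6.1942² + 6.6212²) = 9.0669 for independent samples with unequal variances.
With z* = 2.326, the margin is 2.326 × 9.0669 = 21.0896.
x̄₁ − x̄₂ = 283.8 − 364.8 = -81.0000; the interval is -81.0000 ± 21.0896 = (-102.09, -59.91).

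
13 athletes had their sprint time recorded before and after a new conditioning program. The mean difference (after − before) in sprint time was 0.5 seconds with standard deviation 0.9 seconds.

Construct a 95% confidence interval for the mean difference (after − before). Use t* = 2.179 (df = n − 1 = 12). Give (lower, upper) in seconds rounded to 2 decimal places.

(-0.04, 1.04)

This is a matched-pairs design, so SE = s_d/√n = 0.9/√13 = 0.2496.
Margin = 2.179 × 0.2496 = 0.5439; the interval is 0.5 ± 0.5439 = (-0.04, 1.04).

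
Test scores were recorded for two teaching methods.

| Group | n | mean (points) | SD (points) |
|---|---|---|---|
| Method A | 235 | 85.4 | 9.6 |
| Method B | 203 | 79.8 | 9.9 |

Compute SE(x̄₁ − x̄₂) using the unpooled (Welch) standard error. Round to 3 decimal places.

0.935

Per-group SEs: s₁/√n₁ = 9.6/√235 = 0.6262, s₂/√n₂ = 9.9/√203 = 0.6948.
Unpooled SE of the difference: √(0.39212644 + 0.48274704) = 0.9353.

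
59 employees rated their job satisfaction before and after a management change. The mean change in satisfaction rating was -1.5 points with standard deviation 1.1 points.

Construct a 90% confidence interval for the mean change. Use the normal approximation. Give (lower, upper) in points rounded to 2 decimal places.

Paired design: SE = s_d/√n = 1.1/√59 = 0.1432.
z* = 1.645; margin of error = 1.645 × 0.1432 = 0.2356.
-1.5 ± 0.2356 → (-1.74, -1.26).

(-1.74, -1.26)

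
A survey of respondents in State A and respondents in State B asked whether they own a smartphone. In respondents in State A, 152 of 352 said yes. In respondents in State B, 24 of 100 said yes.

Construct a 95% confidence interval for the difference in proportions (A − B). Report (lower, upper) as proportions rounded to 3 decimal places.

p̂₁ = 152/352 = 0.4318 and p̂₂ = 24/100 = 0.2400.
SE₁ = √(p̂₁(1−p̂₁)/n₁) = √(0.4318·0.5682/352) = 0.02640; SE₂ = √(0.2400·0.7600/100) = 0.04271.
Independent samples: SE of the difference = √(SE₁² + SE₂²) = √(0.00069696 + 0.0018241441) = 0.05021.
z* for 95% confidence is 1.960, so the margin of error is 1.960 × 0.05021 = 0.09841.
Point estimate p̂₁ − p̂₂ = 0.4318 − 0.2400 = 0.1918.
0.1918 ± 0.09841 → (0.093, 0.290).

(0.093, 0.290)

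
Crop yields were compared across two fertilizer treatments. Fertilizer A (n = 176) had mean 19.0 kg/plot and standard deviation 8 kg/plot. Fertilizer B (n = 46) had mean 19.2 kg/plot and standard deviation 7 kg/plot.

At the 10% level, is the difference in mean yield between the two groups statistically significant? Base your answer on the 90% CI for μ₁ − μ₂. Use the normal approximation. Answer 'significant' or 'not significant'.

Per-group SEs: s₁/√n₁ = 8/√176 = 0.6030, s₂/√n₂ = 7/√46 = 1.0321.
Unpooled SE of the difference: √(0.363609 + 1.06523041) = 1.1953.
Margin of error = z* · SE = 1.645 × 1.1953 = 1.9663.
x̄₁ − x̄₂ = 19.0 − 19.2 = -0.2000.
CI: -0.2000 ± 1.9663 = (-2.1663, 1.7663).
The interval (-2.1663, 1.7663) contains 0, so the difference is not significant.

not significant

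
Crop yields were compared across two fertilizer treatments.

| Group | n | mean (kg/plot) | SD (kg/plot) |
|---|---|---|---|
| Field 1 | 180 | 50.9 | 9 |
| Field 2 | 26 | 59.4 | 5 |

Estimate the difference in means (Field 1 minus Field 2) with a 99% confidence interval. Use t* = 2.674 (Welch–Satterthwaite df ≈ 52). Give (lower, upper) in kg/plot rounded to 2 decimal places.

(-11.68, -5.32)

Standard errors of each mean: 9/√180 = 0.6708 and 5/√26 = 0.9806.
SE(x̄₁ − x̄₂) = √(0.6708² + 0.9806²) = 1.1881 for independent samples with unequal variances.
With t* = 2.674, the margin is 2.674 × 1.1881 = 3.1770.
x̄₁ − x̄₂ = 50.9 − 59.4 = -8.5000; the interval is -8.5000 ± 3.1770 = (-11.68, -5.32).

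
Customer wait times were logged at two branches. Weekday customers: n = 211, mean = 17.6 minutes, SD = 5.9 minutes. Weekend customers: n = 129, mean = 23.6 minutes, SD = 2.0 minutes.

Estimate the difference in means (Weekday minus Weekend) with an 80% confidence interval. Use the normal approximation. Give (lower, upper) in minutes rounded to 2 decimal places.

Standard errors of each mean: 5.9/√211 = 0.4062 and 2.0/√129 = 0.1761.
SE(x̄₁ − x̄₂) = √(0.4062² + 0.1761²) = 0.4427 for independent samples with unequal variances.
With z* = 1.282, the margin is 1.282 × 0.4427 = 0.5675.
x̄₁ − x̄₂ = 17.6 − 23.6 = -6.0000; the interval is -6.0000 ± 0.5675 = (-6.57, -5.43).

(-6.57, -5.43)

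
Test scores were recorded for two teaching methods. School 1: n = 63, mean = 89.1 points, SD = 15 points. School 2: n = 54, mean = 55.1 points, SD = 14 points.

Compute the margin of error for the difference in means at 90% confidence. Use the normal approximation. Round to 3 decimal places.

4.414

SE₁ = s₁/√n₁ = 15/√63 = 1.8898; SE₂ = 14/√54 = 1.9052.
Independent samples, unequal variances: SE_diff = √(SE₁² + SE₂²) = √(3.57134404 + 3.62978704) = 2.6835.
z* = 1.645, so margin of error = 1.645 × 2.6835 = 4.4144.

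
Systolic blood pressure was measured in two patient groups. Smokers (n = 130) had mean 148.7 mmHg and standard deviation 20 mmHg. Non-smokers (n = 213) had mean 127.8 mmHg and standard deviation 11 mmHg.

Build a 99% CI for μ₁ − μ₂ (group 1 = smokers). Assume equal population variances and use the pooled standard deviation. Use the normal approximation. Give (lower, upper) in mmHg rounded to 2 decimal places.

(16.58, 25.22)

s_p = √[((n₁−1)s₁² + (n₂−1)s₂²)/(n₁+n₂−2)] = √[(129·20² + 212·11²)/341] = 15.0514.
SE = 15.0514·√(1/130 + 1/213) = 1.6752.
With z* = 2.576, margin = 2.576 × 1.6752 = 4.3153.
x̄₁ − x̄₂ = 148.7 − 127.8 = 20.9000; interval 20.9000 ± 4.3153 = (16.58, 25.22).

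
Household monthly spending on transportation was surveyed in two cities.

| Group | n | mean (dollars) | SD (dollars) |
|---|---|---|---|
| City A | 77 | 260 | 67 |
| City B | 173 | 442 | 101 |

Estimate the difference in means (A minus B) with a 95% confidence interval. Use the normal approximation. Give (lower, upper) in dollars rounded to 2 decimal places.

SE₁ = s₁/√n₁ = 67/√77 = 7.6354; SE₂ = 101/√173 = 7.6789.
Independent samples, unequal variances: SE_diff = √(SE₁² + SE₂²) = √(58.29933316 + 58.96550521) = 10.8289.
z* = 1.960, so margin of error = 1.960 × 10.8289 = 21.2246.
Difference in means = 260 − 442 = -182.0000.
-182.0000 ± 21.2246 → (-203.22, -160.78).

(-203.22, -160.78)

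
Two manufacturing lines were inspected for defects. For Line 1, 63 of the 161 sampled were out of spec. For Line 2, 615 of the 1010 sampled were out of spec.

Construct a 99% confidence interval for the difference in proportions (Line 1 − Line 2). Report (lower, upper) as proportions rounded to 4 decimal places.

p̂₁ = 63/161 = 0.3913 and p̂₂ = 615/1010 = 0.6089.
SE₁ = √(p̂₁(1−p̂₁)/n₁) = √(0.3913·0.6087/161) = 0.03846; SE₂ = √(0.6089·0.3911/1010) = 0.01536.
Independent samples: SE of the difference = √(SE₁² + SE₂²) = √(0.0014791716 + 0.0002359296) = 0.04141.
z* for 99% confidence is 2.576, so the margin of error is 2.576 × 0.04141 = 0.10667.
Point estimate p̂₁ − p̂₂ = 0.3913 − 0.6089 = -0.2176.
-0.2176 ± 0.10667 → (-0.3243, -0.1109).

(-0.3243, -0.1109)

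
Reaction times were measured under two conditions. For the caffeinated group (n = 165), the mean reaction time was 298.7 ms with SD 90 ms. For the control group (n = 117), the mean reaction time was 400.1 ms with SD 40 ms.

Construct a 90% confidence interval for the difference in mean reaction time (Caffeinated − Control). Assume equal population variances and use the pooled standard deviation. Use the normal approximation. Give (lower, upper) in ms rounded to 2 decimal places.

s_p = √[((n₁−1)s₁² + (n₂−1)s₂²)/(n₁+n₂−2)] = √[(164·90² + 116·40²)/280] = 73.5333.
SE = 73.5333·√(1/165 + 1/117) = 8.8874.
With z* = 1.645, margin = 1.645 × 8.8874 = 14.6198.
x̄₁ − x̄₂ = 298.7 − 400.1 = -101.4000; interval -101.4000 ± 14.6198 = (-116.02, -86.78).

(-116.02, -86.78)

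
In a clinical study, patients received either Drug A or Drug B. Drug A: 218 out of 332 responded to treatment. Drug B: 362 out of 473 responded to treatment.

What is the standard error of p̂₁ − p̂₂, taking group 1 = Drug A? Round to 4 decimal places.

0.0325

First, p̂₁ = 218/332 = 0.6566; p̂₂ = 362/473 = 0.7653.
The two standard errors are √(0.6566×0.3434/332) = 0.02606 and √(0.7653×0.2347/473) = 0.01949.
Because the samples are independent, SE_diff = √(0.02606² + 0.01949²) = 0.03254.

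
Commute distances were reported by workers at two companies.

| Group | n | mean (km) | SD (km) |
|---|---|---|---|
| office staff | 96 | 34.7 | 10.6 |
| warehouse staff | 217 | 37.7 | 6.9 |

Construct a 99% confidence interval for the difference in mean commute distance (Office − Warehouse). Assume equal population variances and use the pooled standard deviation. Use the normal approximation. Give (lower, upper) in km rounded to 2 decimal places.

(-5.59, -0.41)

s_p = √[((n₁−1)s₁² + (n₂−1)s₂²)/(n₁+n₂−2)] = √[(95·10.6² + 216·6.9²)/311] = 8.2091.
SE = 8.2091·√(1/96 + 1/217) = 1.0062.
With z* = 2.576, margin = 2.576 × 1.0062 = 2.5920.
x̄₁ − x̄₂ = 34.7 − 37.7 = -3.0000; interval -3.0000 ± 2.5920 = (-5.59, -0.41).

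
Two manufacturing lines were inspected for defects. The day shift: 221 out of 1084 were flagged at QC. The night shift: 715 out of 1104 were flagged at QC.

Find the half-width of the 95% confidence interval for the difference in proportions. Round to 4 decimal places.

p̂₁ = 221/1084 = 0.2039 and p̂₂ = 715/1104 = 0.6476.
SE₁ = √(p̂₁(1−p̂₁)/n₁) = √(0.2039·0.7961/1084) = 0.01224; SE₂ = √(0.6476·0.3524/1104) = 0.01438.
Independent samples: SE of the difference = √(SE₁² + SE₂²) = √(0.0001498176 + 0.0002067844) = 0.01888.
z* for 95% confidence is 1.960, so the margin of error is 1.960 × 0.01888 = 0.03700.

0.0370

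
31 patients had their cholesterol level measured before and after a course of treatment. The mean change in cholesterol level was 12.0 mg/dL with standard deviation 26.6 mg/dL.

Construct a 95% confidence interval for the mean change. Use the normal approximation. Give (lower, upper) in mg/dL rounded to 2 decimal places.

(2.64, 21.36)

Paired design: SE = s_d/√n = 26.6/√31 = 4.7775.
z* = 1.960; margin of error = 1.960 × 4.7775 = 9.3639.
12.0 ± 9.3639 → (2.64, 21.36).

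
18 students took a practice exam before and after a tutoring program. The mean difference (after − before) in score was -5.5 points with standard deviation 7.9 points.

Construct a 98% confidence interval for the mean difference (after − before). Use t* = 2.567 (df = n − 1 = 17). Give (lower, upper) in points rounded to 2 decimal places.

Paired design: SE = s_d/√n = 7.9/√18 = 1.8620.
t* = 2.567; margin of error = 2.567 × 1.8620 = 4.7798.
-5.5 ± 4.7798 → (-10.28, -0.72).

(-10.28, -0.72)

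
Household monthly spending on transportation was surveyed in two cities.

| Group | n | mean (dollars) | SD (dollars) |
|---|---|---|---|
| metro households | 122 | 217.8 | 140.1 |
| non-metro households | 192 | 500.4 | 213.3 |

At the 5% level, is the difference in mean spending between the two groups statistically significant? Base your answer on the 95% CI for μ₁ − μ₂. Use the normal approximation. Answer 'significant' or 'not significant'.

Standard errors of each mean: 140.1/√122 = 12.6841 and 213.3/√192 = 15.3936.
SE(x̄₁ − x̄₂) = √(12.6841² + 15.3936²) = 19.9462 for independent samples with unequal variances.
With z* = 1.960, the margin is 1.960 × 19.9462 = 39.0946.
x̄₁ − x̄₂ = 217.8 − 500.4 = -282.6000; the interval is -282.6000 ± 39.0946 = (-321.6946, -243.5054).
The interval (-321.6946, -243.5054) does not contain 0, so the difference is significant.

significant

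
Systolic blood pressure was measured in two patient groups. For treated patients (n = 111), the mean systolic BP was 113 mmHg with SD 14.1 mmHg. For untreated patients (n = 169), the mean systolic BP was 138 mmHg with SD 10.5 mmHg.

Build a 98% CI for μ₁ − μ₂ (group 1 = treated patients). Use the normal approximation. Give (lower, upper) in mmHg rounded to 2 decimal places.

(-28.64, -21.36)

Standard errors of each mean: 14.1/√111 = 1.3383 and 10.5/√169 = 0.8077.
SE(x̄₁ − x̄₂) = √(1.3383² + 0.8077²) = 1.5631 for independent samples with unequal variances.
With z* = 2.326, the margin is 2.326 × 1.5631 = 3.6358.
x̄₁ − x̄₂ = 113 − 138 = -25.0000; the interval is -25.0000 ± 3.6358 = (-28.64, -21.36).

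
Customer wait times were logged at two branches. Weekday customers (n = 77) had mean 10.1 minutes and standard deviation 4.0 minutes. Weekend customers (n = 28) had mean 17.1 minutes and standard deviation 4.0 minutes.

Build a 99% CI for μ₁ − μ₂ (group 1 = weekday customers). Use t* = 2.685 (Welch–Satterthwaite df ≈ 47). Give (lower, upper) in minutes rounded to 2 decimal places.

(-9.37, -4.63)

SE₁ = s₁/√n₁ = 4.0/√77 = 0.4558; SE₂ = 4.0/√28 = 0.7559.
Independent samples, unequal variances: SE_diff = √(SE₁² + SE₂²) = √(0.20775364 + 0.57138481) = 0.8827.
t* = 2.685, so margin of error = 2.685 × 0.8827 = 2.3700.
Difference in means = 10.1 − 17.1 = -7.0000.
-7.0000 ± 2.3700 → (-9.37, -4.63).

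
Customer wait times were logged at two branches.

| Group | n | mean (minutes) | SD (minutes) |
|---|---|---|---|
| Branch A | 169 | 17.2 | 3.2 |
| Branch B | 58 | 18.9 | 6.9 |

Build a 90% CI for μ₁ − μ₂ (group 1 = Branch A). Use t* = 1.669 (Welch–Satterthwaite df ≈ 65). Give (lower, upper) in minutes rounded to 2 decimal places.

SE₁ = s₁/√n₁ = 3.2/√169 = 0.2462; SE₂ = 6.9/√58 = 0.9060.
Independent samples, unequal variances: SE_diff = √(SE₁² + SE₂²) = √(0.06061444 + 0.820836) = 0.9389.
t* = 1.669, so margin of error = 1.669 × 0.9389 = 1.5670.
Difference in means = 17.2 − 18.9 = -1.7000.
-1.7000 ± 1.5670 → (-3.27, -0.13).

(-3.27, -0.13)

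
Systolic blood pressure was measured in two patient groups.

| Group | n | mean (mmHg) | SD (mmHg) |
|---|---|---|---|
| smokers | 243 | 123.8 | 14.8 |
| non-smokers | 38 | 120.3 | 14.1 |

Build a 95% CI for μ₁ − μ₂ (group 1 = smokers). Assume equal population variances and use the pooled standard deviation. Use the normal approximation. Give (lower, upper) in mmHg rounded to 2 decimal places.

s_p = √[((n₁−1)s₁² + (n₂−1)s₂²)/(n₁+n₂−2)] = √[(242·14.8² + 37·14.1²)/279] = 14.7091.
SE = 14.7091·√(1/243 + 1/38) = 2.5659.
With z* = 1.960, margin = 1.960 × 2.5659 = 5.0292.
x̄₁ − x̄₂ = 123.8 − 120.3 = 3.5000; interval 3.5000 ± 5.0292 = (-1.53, 8.53).

(-1.53, 8.53)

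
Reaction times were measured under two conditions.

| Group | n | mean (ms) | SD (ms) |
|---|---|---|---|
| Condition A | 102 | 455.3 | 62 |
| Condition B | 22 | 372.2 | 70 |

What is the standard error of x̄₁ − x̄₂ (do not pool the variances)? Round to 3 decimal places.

Standard errors of each mean: 62/√102 = 6.1389 and 70/√22 = 14.9241.
SE(x̄₁ − x̄₂) = √(6.1389² + 14.9241²) = 16.1374 for independent samples with unequal variances.

16.137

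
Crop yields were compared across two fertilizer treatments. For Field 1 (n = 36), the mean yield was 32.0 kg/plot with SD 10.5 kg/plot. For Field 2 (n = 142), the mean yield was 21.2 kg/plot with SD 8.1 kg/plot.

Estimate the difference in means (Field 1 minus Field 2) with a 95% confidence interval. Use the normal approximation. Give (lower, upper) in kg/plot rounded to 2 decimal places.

Per-group SEs: s₁/√n₁ = 10.5/√36 = 1.7500, s₂/√n₂ = 8.1/√142 = 0.6797.
Unpooled SE of the difference: √(3.0625 + 0.46199209) = 1.8774.
Margin of error = z* · SE = 1.960 × 1.8774 = 3.6797.
x̄₁ − x̄₂ = 32.0 − 21.2 = 10.8000.
CI: 10.8000 ± 3.6797 = (7.12, 14.48).

(7.12, 14.48)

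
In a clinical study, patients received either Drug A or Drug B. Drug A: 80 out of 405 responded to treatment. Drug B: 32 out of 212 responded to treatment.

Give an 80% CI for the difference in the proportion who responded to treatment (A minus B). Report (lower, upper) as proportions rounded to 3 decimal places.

(0.006, 0.087)

First, p̂₁ = 80/405 = 0.1975; p̂₂ = 32/212 = 0.1509.
The two standard errors are √(0.1975×0.8025/405) = 0.01978 and √(0.1509×0.8491/212) = 0.02458.
Because the samples are independent, SE_diff = √(0.01978² + 0.02458²) = 0.03155.
Using z* = 1.282 for 80%, ME = 1.282 × 0.03155 = 0.04045.
p̂₁ − p̂₂ = 0.0466; interval 0.0466 ± 0.04045 gives (0.006, 0.087).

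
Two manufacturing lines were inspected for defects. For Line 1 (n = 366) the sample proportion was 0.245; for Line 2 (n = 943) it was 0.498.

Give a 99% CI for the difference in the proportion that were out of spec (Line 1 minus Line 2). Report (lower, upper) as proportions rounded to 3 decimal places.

The two standard errors are √(0.2450×0.7550/366) = 0.02248 and √(0.4980×0.5020/943) = 0.01628.
Because the samples are independent, SE_diff = √(0.02248² + 0.01628²) = 0.02776.
Using z* = 2.576 for 99%, ME = 2.576 × 0.02776 = 0.07151.
p̂₁ − p̂₂ = -0.2530; interval -0.2530 ± 0.07151 gives (-0.325, -0.181).

(-0.325, -0.181)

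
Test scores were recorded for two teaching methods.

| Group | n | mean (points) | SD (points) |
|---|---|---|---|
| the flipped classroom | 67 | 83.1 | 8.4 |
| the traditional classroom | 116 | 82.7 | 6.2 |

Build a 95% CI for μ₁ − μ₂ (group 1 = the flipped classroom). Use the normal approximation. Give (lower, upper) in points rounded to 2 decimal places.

Standard errors of each mean: 8.4/√67 = 1.0262 and 6.2/√116 = 0.5757.
SE(x̄₁ − x̄₂) = √(1.0262² + 0.5757²) = 1.1767 for independent samples with unequal variances.
With z* = 1.960, the margin is 1.960 × 1.1767 = 2.3063.
x̄₁ − x̄₂ = 83.1 − 82.7 = 0.4000; the interval is 0.4000 ± 2.3063 = (-1.91, 2.71).

(-1.91, 2.71)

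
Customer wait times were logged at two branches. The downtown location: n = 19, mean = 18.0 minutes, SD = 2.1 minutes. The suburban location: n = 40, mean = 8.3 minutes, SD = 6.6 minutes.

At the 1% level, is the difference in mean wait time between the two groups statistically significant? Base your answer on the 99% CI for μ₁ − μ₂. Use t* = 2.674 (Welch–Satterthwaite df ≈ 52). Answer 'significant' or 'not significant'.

significant

Per-group SEs: s₁/√n₁ = 2.1/√19 = 0.4818, s₂/√n₂ = 6.6/√40 = 1.0436.
Unpooled SE of the difference: √(0.23213124 + 1.08910096) = 1.1494.
Margin of error = t* · SE = 2.674 × 1.1494 = 3.0735.
x̄₁ − x̄₂ = 18.0 − 8.3 = 9.7000.
CI: 9.7000 ± 3.0735 = (6.6265, 12.7735).
The interval (6.6265, 12.7735) does not contain 0, so the difference is significant.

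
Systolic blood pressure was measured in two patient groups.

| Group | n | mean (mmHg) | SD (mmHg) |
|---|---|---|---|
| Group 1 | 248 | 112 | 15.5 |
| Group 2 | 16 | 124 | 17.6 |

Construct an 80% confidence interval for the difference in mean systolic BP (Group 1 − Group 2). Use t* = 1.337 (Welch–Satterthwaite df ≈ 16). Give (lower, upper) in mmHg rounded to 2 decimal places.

(-18.03, -5.97)

SE₁ = s₁/√n₁ = 15.5/√248 = 0.9843; SE₂ = 17.6/√16 = 4.4000.
Independent samples, unequal variances: SE_diff = √(SE₁² + SE₂²) = √(0.96884649 + 19.36) = 4.5088.
t* = 1.337, so margin of error = 1.337 × 4.5088 = 6.0283.
Difference in means = 112 − 124 = -12.0000.
-12.0000 ± 6.0283 → (-18.03, -5.97).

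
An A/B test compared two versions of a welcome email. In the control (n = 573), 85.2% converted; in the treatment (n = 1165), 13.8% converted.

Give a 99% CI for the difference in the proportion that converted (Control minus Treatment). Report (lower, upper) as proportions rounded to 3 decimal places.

(0.668, 0.760)

SE₁ = √(p̂₁(1−p̂₁)/n₁) = √(0.8520·0.1480/573) = 0.01483; SE₂ = √(0.1380·0.8620/1165) = 0.01010.
Independent samples: SE of the difference = √(SE₁² + SE₂²) = √(0.0002199289 + 0.00010201) = 0.01794.
z* for 99% confidence is 2.576, so the margin of error is 2.576 × 0.01794 = 0.04621.
Point estimate p̂₁ − p̂₂ = 0.8520 − 0.1380 = 0.7140.
0.7140 ± 0.04621 → (0.668, 0.760).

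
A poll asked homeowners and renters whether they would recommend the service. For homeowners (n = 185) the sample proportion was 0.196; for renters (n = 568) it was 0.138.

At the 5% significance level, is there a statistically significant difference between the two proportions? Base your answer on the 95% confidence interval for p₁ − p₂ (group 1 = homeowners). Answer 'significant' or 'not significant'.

not significant

The two standard errors are √(0.1960×0.8040/185) = 0.02919 and √(0.1380×0.8620/568) = 0.01447.
Because the samples are independent, SE_diff = √(0.02919² + 0.01447²) = 0.03258.
Using z* = 1.960 for 95%, ME = 1.960 × 0.03258 = 0.06386.
p̂₁ − p̂₂ = 0.0580; interval 0.0580 ± 0.06386 gives (-0.00586, 0.12186).
The interval (-0.00586, 0.12186) contains 0, so the difference is not significant.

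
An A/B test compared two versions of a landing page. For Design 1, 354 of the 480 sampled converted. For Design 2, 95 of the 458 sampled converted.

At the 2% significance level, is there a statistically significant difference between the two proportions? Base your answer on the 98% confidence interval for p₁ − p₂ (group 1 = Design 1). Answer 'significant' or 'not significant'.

First, p̂₁ = 354/480 = 0.7375; p̂₂ = 95/458 = 0.2074.
The two standard errors are √(0.7375×0.2625/480) = 0.02008 and √(0.2074×0.7926/458) = 0.01895.
Because the samples are independent, SE_diff = √(0.02008² + 0.01895²) = 0.02761.
Using z* = 2.326 for 98%, ME = 2.326 × 0.02761 = 0.06422.
p̂₁ − p̂₂ = 0.5301; interval 0.5301 ± 0.06422 gives (0.46588, 0.59432).
The interval (0.46588, 0.59432) does not contain 0, so the difference is significant.

significant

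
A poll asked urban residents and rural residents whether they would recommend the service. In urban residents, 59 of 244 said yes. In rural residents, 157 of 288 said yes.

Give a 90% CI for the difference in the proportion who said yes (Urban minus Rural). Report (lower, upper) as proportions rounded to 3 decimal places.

(-0.369, -0.237)

First, p̂₁ = 59/244 = 0.2418; p̂₂ = 157/288 = 0.5451.
The two standard errors are √(0.2418×0.7582/244) = 0.02741 and √(0.5451×0.4549/288) = 0.02934.
Because the samples are independent, SE_diff = √(0.02741² + 0.02934²) = 0.04015.
Using z* = 1.645 for 90%, ME = 1.645 × 0.04015 = 0.06605.
p̂₁ − p̂₂ = -0.3033; interval -0.3033 ± 0.06605 gives (-0.369, -0.237).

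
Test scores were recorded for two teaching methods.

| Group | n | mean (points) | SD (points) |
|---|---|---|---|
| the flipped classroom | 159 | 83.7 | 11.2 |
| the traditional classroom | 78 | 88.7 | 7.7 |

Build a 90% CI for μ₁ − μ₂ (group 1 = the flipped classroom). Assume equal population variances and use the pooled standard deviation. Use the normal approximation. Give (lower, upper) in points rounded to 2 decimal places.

(-7.32, -2.68)

Pooled variance s_p² = [158·11.2² + 77·7.7²] / (159+78−2) = 103.7653, so s_p = 10.1865.
SE_diff = s_p·√(1/n₁ + 1/n₂) = 10.1865·√(1/159 + 1/78) = 1.4082.
z* = 1.645; margin = 1.645 × 1.4082 = 2.3165.
Difference = 83.7 − 88.7 = -5.0000.
-5.0000 ± 2.3165 → (-7.32, -2.68).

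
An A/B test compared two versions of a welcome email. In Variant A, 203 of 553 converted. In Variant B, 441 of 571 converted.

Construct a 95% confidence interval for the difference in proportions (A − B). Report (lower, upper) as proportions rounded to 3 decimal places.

(-0.458, -0.352)

Sample proportions: 203/553 = 0.3671, 441/571 = 0.7723.
Each SE is √(p̂(1−p̂)/n): √(0.3671·0.6329/553) = 0.02050 and √(0.7723·0.2277/571) = 0.01755.
SE(p̂₁ − p̂₂) = √(SE₁² + SE₂²) = √(0.00042025 + 0.0003080025) = 0.02699, since the two samples are independent.
At 95% confidence z* = 1.960; margin = 1.960 × 0.02699 = 0.05290.
The difference is 0.3671 − 0.7723 = -0.4052, so the interval is -0.4052 ± 0.05290 = (-0.458, -0.352).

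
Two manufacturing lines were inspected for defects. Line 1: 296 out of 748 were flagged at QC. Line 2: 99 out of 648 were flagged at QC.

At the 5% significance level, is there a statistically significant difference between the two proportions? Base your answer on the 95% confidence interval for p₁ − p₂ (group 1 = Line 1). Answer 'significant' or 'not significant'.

significant

Sample proportions: 296/748 = 0.3957, 99/648 = 0.1528.
Each SE is √(p̂(1−p̂)/n): √(0.3957·0.6043/748) = 0.01788 and √(0.1528·0.8472/648) = 0.01413.
SE(p̂₁ − p̂₂) = √(SE₁² + SE₂²) = √(0.0003196944 + 0.0001996569) = 0.02279, since the two samples are independent.
At 95% confidence z* = 1.960; margin = 1.960 × 0.02279 = 0.04467.
The difference is 0.3957 − 0.1528 = 0.2429, so the interval is 0.2429 ± 0.04467 = (0.19823, 0.28757).
The interval (0.19823, 0.28757) does not contain 0, so the difference is significant.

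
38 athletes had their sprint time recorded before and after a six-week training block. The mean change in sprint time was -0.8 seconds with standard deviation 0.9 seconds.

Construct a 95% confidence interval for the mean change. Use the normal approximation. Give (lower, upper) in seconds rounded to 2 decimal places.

This is a matched-pairs design, so SE = s_d/√n = 0.9/√38 = 0.1460.
Margin = 1.960 × 0.1460 = 0.2862; the interval is -0.8 ± 0.2862 = (-1.09, -0.51).

(-1.09, -0.51)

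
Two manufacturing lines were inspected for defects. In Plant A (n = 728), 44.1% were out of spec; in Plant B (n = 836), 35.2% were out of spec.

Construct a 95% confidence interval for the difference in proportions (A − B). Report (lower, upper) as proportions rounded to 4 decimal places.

SE₁ = √(p̂₁(1−p̂₁)/n₁) = √(0.4410·0.5590/728) = 0.01840; SE₂ = √(0.3520·0.6480/836) = 0.01652.
Independent samples: SE of the difference = √(SE₁² + SE₂²) = √(0.00033856 + 0.0002729104) = 0.02473.
z* for 95% confidence is 1.960, so the margin of error is 1.960 × 0.02473 = 0.04847.
Point estimate p̂₁ − p̂₂ = 0.4410 − 0.3520 = 0.0890.
0.0890 ± 0.04847 → (0.0405, 0.1375).

(0.0405, 0.1375)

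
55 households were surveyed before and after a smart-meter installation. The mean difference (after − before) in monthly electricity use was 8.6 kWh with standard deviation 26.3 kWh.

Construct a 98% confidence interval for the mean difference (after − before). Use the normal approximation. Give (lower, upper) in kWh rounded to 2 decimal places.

(0.35, 16.85)

This is a matched-pairs design, so SE = s_d/√n = 26.3/√55 = 3.5463.
Margin = 2.326 × 3.5463 = 8.2487; the interval is 8.6 ± 8.2487 = (0.35, 16.85).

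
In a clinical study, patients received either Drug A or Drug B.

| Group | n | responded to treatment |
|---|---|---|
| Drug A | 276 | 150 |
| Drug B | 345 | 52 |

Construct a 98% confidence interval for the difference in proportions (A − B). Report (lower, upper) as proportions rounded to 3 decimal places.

(0.310, 0.476)

Sample proportions: 150/276 = 0.5435, 52/345 = 0.1507.
Each SE is √(p̂(1−p̂)/n): √(0.5435·0.4565/276) = 0.02998 and √(0.1507·0.8493/345) = 0.01926.
SE(p̂₁ − p̂₂) = √(SE₁² + SE₂²) = √(0.0008988004 + 0.0003709476) = 0.03563, since the two samples are independent.
At 98% confidence z* = 2.326; margin = 2.326 × 0.03563 = 0.08288.
The difference is 0.5435 − 0.1507 = 0.3928, so the interval is 0.3928 ± 0.08288 = (0.310, 0.476).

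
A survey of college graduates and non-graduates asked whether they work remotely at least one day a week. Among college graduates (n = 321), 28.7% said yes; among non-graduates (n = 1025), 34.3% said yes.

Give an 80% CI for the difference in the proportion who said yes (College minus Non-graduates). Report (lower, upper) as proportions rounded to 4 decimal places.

(-0.0935, -0.0185)

SE₁ = √(p̂₁(1−p̂₁)/n₁) = √(0.2870·0.7130/321) = 0.02525; SE₂ = √(0.3430·0.6570/1025) = 0.01483.
Independent samples: SE of the difference = √(SE₁² + SE₂²) = √(0.0006375625 + 0.0002199289) = 0.02928.
z* for 80% confidence is 1.282, so the margin of error is 1.282 × 0.02928 = 0.03754.
Point estimate p̂₁ − p̂₂ = 0.2870 − 0.3430 = -0.0560.
-0.0560 ± 0.03754 → (-0.0935, -0.0185).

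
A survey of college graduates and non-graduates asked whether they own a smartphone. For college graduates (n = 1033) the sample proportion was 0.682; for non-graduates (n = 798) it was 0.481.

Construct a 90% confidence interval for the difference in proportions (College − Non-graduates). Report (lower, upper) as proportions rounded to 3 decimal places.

(0.163, 0.239)

The two standard errors are √(0.6820×0.3180/1033) = 0.01449 and √(0.4810×0.5190/798) = 0.01769.
Because the samples are independent, SE_diff = √(0.01449² + 0.01769²) = 0.02287.
Using z* = 1.645 for 90%, ME = 1.645 × 0.02287 = 0.03762.
p̂₁ − p̂₂ = 0.2010; interval 0.2010 ± 0.03762 gives (0.163, 0.239).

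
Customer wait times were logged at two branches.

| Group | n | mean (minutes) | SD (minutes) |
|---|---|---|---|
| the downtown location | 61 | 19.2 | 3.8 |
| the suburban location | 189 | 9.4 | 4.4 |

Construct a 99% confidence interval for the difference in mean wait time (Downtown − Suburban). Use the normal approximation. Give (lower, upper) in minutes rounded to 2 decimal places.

Standard errors of each mean: 3.8/√61 = 0.4865 and 4.4/√189 = 0.3201.
SE(x̄₁ − x̄₂) = √(0.4865² + 0.3201²) = 0.5824 for independent samples with unequal variances.
With z* = 2.576, the margin is 2.576 × 0.5824 = 1.5003.
x̄₁ − x̄₂ = 19.2 − 9.4 = 9.8000; the interval is 9.8000 ± 1.5003 = (8.30, 11.30).

(8.30, 11.30)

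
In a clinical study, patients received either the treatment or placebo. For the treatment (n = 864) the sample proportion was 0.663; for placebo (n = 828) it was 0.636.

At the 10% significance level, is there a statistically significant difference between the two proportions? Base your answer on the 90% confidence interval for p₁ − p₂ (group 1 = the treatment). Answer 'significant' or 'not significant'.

not significant

Each SE is √(p̂(1−p̂)/n): √(0.6630·0.3370/864) = 0.01608 and √(0.6360·0.3640/828) = 0.01672.
SE(p̂₁ − p̂₂) = √(SE₁² + SE₂²) = √(0.0002585664 + 0.0002795584) = 0.02320, since the two samples are independent.
At 90% confidence z* = 1.645; margin = 1.645 × 0.02320 = 0.03816.
The difference is 0.6630 − 0.6360 = 0.0270, so the interval is 0.0270 ± 0.03816 = (-0.01116, 0.06516).
The interval (-0.01116, 0.06516) contains 0, so the difference is not significant.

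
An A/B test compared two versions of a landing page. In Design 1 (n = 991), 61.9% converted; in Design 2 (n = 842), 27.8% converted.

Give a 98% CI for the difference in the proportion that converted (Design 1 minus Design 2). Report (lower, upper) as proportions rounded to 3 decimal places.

(0.290, 0.392)

SE₁ = √(p̂₁(1−p̂₁)/n₁) = √(0.6190·0.3810/991) = 0.01543; SE₂ = √(0.2780·0.7220/842) = 0.01544.
Independent samples: SE of the difference = √(SE₁² + SE₂²) = √(0.0002380849 + 0.0002383936) = 0.02183.
z* for 98% confidence is 2.326, so the margin of error is 2.326 × 0.02183 = 0.05078.
Point estimate p̂₁ − p̂₂ = 0.6190 − 0.2780 = 0.3410.
0.3410 ± 0.05078 → (0.290, 0.392).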